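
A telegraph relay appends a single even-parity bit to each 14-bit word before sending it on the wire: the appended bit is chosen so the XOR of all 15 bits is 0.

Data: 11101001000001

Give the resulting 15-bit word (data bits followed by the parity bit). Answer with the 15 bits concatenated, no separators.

XOR of the 14 data bits: 1⊕1⊕1⊕0⊕1⊕0⊕0⊕1⊕0⊕0⊕0⊕0⊕0⊕1 = 0
Parity bit = 0 (so all 15 bits XOR to 0).

111010010000010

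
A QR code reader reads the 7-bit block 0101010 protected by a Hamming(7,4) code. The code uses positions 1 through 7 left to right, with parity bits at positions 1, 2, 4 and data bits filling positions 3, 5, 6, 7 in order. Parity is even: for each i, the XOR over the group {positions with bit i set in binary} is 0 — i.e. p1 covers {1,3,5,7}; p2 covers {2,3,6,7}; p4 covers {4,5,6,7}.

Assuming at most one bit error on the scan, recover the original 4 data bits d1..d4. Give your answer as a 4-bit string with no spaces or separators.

0010

s1 (pos 1,3,5,7): 0⊕0⊕0⊕0 = 0
s2 (pos 2,3,6,7): 1⊕0⊕1⊕0 = 0
s4 (pos 4,5,6,7): 1⊕0⊕1⊕0 = 0
Syndrome s4…s1 = 000 → no error.
Read data bits from positions 3,5,6,7: 0010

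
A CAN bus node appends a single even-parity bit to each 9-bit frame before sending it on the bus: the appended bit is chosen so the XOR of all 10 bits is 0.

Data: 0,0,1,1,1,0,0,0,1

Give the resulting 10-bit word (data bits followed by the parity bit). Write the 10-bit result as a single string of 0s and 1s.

XOR of the 9 data bits: 0⊕0⊕1⊕1⊕1⊕0⊕0⊕0⊕1 = 0
Parity bit = 0 (so all 10 bits XOR to 0).

0011100010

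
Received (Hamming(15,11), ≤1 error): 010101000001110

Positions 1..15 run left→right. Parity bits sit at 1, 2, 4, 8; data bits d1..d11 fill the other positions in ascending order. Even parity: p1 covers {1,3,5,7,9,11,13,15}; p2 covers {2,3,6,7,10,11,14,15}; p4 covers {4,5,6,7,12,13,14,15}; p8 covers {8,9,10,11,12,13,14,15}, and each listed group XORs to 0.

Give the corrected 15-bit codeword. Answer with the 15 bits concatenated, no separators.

010101000001111

s1 (pos 1,3,5,7,9,11,13,15): 0⊕0⊕0⊕0⊕0⊕0⊕1⊕0 = 1
s2 (pos 2,3,6,7,10,11,14,15): 1⊕0⊕1⊕0⊕0⊕0⊕1⊕0 = 1
s4 (pos 4,5,6,7,12,13,14,15): 1⊕0⊕1⊕0⊕1⊕1⊕1⊕0 = 1
s8 (pos 8,9,10,11,12,13,14,15): 0⊕0⊕0⊕0⊕1⊕1⊕1⊕0 = 1
Syndrome s8…s1 = 1111 → error at position 15.
Flip position 15: 010101000001110 → 010101000001111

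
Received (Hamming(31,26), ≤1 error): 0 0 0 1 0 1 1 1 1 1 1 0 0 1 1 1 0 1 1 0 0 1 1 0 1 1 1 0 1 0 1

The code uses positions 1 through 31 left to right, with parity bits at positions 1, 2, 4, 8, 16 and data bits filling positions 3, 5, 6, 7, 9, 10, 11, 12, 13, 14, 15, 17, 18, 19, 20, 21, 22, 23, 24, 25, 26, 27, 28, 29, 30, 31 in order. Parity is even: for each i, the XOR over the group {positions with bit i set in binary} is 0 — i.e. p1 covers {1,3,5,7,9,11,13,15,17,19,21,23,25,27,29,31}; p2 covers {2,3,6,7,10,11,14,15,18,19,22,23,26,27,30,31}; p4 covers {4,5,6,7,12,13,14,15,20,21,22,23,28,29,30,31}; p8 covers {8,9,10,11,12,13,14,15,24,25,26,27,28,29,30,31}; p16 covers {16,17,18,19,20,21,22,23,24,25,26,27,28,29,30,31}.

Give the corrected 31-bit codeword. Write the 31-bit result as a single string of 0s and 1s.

s1 (pos 1,3,5,7,9,11,13,15,17,19,21,23,25,27,29,31): 0⊕0⊕0⊕1⊕1⊕1⊕0⊕1⊕0⊕1⊕0⊕1⊕1⊕1⊕1⊕1 = 0
s2 (pos 2,3,6,7,10,11,14,15,18,19,22,23,26,27,30,31): 0⊕0⊕1⊕1⊕1⊕1⊕1⊕1⊕1⊕1⊕1⊕1⊕1⊕1⊕0⊕1 = 1
s4 (pos 4,5,6,7,12,13,14,15,20,21,22,23,28,29,30,31): 1⊕0⊕1⊕1⊕0⊕0⊕1⊕1⊕0⊕0⊕1⊕1⊕0⊕1⊕0⊕1 = 1
s8 (pos 8,9,10,11,12,13,14,15,24,25,26,27,28,29,30,31): 1⊕1⊕1⊕1⊕0⊕0⊕1⊕1⊕0⊕1⊕1⊕1⊕0⊕1⊕0⊕1 = 1
s16 (pos 16,17,18,19,20,21,22,23,24,25,26,27,28,29,30,31): 1⊕0⊕1⊕1⊕0⊕0⊕1⊕1⊕0⊕1⊕1⊕1⊕0⊕1⊕0⊕1 = 0
Syndrome s16…s1 = 01110 → error at position 14.
Flip position 14: 0001011111100111011001101110101 → 0001011111100011011001101110101

0001011111100011011001101110101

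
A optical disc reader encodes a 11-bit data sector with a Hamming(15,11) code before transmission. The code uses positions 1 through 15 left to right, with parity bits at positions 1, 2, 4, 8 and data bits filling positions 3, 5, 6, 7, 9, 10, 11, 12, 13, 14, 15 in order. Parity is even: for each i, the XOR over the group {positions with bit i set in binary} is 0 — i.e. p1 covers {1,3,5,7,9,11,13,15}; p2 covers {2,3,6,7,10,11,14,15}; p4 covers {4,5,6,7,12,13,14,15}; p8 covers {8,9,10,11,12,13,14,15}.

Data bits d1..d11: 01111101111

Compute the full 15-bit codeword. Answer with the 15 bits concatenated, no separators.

110111101101111

Place data at non-parity positions: p1 p2 0 p4 1 1 1 p8 1 1 0 1 1 1 1
p1 (pos 1,3,5,7,9,11,13,15): XOR of data positions = 0⊕1⊕1⊕1⊕0⊕1⊕1 = 1
p2 (pos 2,3,6,7,10,11,14,15): XOR of data positions = 0⊕1⊕1⊕1⊕0⊕1⊕1 = 1
p4 (pos 4,5,6,7,12,13,14,15): XOR of data positions = 1⊕1⊕1⊕1⊕1⊕1⊕1 = 1
p8 (pos 8,9,10,11,12,13,14,15): XOR of data positions = 1⊕1⊕0⊕1⊕1⊕1⊕1 = 0
Codeword: 110111101101111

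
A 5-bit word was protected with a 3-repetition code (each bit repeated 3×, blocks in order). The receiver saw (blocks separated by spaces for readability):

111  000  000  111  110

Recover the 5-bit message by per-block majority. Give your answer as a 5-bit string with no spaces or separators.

Block 1 (111): 3 ones → 1
Block 2 (000): 0 ones → 0
Block 3 (000): 0 ones → 0
Block 4 (111): 3 ones → 1
Block 5 (110): 2 ones → 1

10011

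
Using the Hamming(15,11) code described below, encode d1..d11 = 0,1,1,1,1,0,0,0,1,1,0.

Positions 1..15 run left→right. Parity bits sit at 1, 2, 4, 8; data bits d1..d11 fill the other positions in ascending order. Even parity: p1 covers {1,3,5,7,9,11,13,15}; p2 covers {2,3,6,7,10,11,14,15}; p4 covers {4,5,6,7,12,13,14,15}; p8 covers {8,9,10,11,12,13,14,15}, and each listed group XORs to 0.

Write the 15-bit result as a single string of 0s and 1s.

010111111000110

Place data at non-parity positions: p1 p2 0 p4 1 1 1 p8 1 0 0 0 1 1 0
p1 (pos 1,3,5,7,9,11,13,15): XOR of data positions = 0⊕1⊕1⊕1⊕0⊕1⊕0 = 0
p2 (pos 2,3,6,7,10,11,14,15): XOR of data positions = 0⊕1⊕1⊕0⊕0⊕1⊕0 = 1
p4 (pos 4,5,6,7,12,13,14,15): XOR of data positions = 1⊕1⊕1⊕0⊕1⊕1⊕0 = 1
p8 (pos 8,9,10,11,12,13,14,15): XOR of data positions = 1⊕0⊕0⊕0⊕1⊕1⊕0 = 1
Codeword: 010111111000110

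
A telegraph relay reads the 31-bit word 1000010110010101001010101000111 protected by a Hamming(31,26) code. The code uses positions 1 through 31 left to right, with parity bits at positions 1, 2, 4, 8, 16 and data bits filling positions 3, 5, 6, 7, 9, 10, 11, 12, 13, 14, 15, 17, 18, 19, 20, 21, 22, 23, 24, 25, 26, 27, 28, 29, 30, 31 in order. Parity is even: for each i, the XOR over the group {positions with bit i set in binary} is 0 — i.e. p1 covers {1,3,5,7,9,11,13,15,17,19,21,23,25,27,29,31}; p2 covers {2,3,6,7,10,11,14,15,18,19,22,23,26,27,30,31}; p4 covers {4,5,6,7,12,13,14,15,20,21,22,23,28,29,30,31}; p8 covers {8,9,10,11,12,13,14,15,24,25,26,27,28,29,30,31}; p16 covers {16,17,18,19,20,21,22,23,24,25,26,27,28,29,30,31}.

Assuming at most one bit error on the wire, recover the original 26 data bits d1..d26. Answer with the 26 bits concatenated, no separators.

00101001010001010101000111

s1 (pos 1,3,5,7,9,11,13,15,17,19,21,23,25,27,29,31): 1⊕0⊕0⊕0⊕1⊕0⊕0⊕0⊕0⊕1⊕1⊕1⊕1⊕0⊕1⊕1 = 0
s2 (pos 2,3,6,7,10,11,14,15,18,19,22,23,26,27,30,31): 0⊕0⊕1⊕0⊕0⊕0⊕1⊕0⊕0⊕1⊕0⊕1⊕0⊕0⊕1⊕1 = 0
s4 (pos 4,5,6,7,12,13,14,15,20,21,22,23,28,29,30,31): 0⊕0⊕1⊕0⊕1⊕0⊕1⊕0⊕0⊕1⊕0⊕1⊕0⊕1⊕1⊕1 = 0
s8 (pos 8,9,10,11,12,13,14,15,24,25,26,27,28,29,30,31): 1⊕1⊕0⊕0⊕1⊕0⊕1⊕0⊕0⊕1⊕0⊕0⊕0⊕1⊕1⊕1 = 0
s16 (pos 16,17,18,19,20,21,22,23,24,25,26,27,28,29,30,31): 1⊕0⊕0⊕1⊕0⊕1⊕0⊕1⊕0⊕1⊕0⊕0⊕0⊕1⊕1⊕1 = 0
Syndrome s16…s1 = 00000 → no error.
Read data bits from positions 3,5,6,7,9,10,11,12,13,14,15,17,18,19,20,21,22,23,24,25,26,27,28,29,30,31: 00101001010001010101000111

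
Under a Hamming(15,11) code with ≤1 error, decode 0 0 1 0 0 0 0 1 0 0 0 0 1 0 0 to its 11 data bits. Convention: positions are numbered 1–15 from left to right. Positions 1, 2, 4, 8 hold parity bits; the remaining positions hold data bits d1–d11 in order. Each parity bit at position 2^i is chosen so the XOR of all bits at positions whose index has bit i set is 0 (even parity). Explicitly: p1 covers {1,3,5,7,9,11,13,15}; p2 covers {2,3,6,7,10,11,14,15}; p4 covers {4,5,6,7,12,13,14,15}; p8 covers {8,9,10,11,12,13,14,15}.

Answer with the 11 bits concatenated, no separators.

10100000100

s1 (pos 1,3,5,7,9,11,13,15): 0⊕1⊕0⊕0⊕0⊕0⊕1⊕0 = 0
s2 (pos 2,3,6,7,10,11,14,15): 0⊕1⊕0⊕0⊕0⊕0⊕0⊕0 = 1
s4 (pos 4,5,6,7,12,13,14,15): 0⊕0⊕0⊕0⊕0⊕1⊕0⊕0 = 1
s8 (pos 8,9,10,11,12,13,14,15): 1⊕0⊕0⊕0⊕0⊕1⊕0⊕0 = 0
Syndrome s8…s1 = 0110 → error at position 6.
Flip position 6: 001000010000100 → 001001010000100
Read data bits from positions 3,5,6,7,9,10,11,12,13,14,15: 10100000100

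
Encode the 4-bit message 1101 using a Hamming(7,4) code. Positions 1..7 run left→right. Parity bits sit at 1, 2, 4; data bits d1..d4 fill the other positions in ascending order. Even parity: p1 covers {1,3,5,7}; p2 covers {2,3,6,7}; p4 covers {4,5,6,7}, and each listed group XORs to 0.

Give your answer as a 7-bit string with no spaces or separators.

Place data at non-parity positions: p1 p2 1 p4 1 0 1
p1 (pos 1,3,5,7): XOR of data positions = 1⊕1⊕1 = 1
p2 (pos 2,3,6,7): XOR of data positions = 1⊕0⊕1 = 0
p4 (pos 4,5,6,7): XOR of data positions = 1⊕0⊕1 = 0
Codeword: 1010101

1010101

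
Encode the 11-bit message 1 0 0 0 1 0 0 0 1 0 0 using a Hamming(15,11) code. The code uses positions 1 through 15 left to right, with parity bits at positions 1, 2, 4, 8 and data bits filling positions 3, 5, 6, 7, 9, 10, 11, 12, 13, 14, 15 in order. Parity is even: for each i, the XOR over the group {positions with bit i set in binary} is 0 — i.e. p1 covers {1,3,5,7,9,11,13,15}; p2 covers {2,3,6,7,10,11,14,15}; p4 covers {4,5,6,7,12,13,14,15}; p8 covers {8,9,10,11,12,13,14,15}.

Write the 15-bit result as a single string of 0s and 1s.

111100001000100

Place data at non-parity positions: p1 p2 1 p4 0 0 0 p8 1 0 0 0 1 0 0
p1 (pos 1,3,5,7,9,11,13,15): XOR of data positions = 1⊕0⊕0⊕1⊕0⊕1⊕0 = 1
p2 (pos 2,3,6,7,10,11,14,15): XOR of data positions = 1⊕0⊕0⊕0⊕0⊕0⊕0 = 1
p4 (pos 4,5,6,7,12,13,14,15): XOR of data positions = 0⊕0⊕0⊕0⊕1⊕0⊕0 = 1
p8 (pos 8,9,10,11,12,13,14,15): XOR of data positions = 1⊕0⊕0⊕0⊕1⊕0⊕0 = 0
Codeword: 111100001000100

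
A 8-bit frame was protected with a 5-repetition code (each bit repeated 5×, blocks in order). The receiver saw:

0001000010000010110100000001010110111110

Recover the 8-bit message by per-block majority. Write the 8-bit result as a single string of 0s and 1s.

Block 1 (00010): 1 one → 0
Block 2 (00010): 1 one → 0
Block 3 (00001): 1 one → 0
Block 4 (01101): 3 ones → 1
Block 5 (00000): 0 ones → 0
Block 6 (00101): 2 ones → 0
Block 7 (01101): 3 ones → 1
Block 8 (11110): 4 ones → 1

00010011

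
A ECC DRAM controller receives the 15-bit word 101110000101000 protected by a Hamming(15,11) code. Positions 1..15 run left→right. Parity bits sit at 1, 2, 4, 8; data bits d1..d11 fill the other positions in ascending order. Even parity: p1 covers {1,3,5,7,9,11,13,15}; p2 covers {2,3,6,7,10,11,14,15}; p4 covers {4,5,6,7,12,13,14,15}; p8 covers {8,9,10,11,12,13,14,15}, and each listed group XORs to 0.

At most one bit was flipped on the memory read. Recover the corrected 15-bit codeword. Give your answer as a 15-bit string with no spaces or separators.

101100000101000

s1 (pos 1,3,5,7,9,11,13,15): 1⊕1⊕1⊕0⊕0⊕0⊕0⊕0 = 1
s2 (pos 2,3,6,7,10,11,14,15): 0⊕1⊕0⊕0⊕1⊕0⊕0⊕0 = 0
s4 (pos 4,5,6,7,12,13,14,15): 1⊕1⊕0⊕0⊕1⊕0⊕0⊕0 = 1
s8 (pos 8,9,10,11,12,13,14,15): 0⊕0⊕1⊕0⊕1⊕0⊕0⊕0 = 0
Syndrome s8…s1 = 0101 → error at position 5.
Flip position 5: 101110000101000 → 101100000101000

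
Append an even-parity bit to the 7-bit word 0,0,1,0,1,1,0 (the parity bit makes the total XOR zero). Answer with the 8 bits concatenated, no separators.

XOR of the 7 data bits: 0⊕0⊕1⊕0⊕1⊕1⊕0 = 1
Parity bit = 1 (so all 8 bits XOR to 0).

00101101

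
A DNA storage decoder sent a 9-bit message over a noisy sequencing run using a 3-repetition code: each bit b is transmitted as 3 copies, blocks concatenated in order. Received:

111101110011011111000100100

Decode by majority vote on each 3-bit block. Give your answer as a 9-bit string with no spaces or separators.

Block 1 (111): 3 ones → 1
Block 2 (101): 2 ones → 1
Block 3 (110): 2 ones → 1
Block 4 (011): 2 ones → 1
Block 5 (011): 2 ones → 1
Block 6 (111): 3 ones → 1
Block 7 (000): 0 ones → 0
Block 8 (100): 1 one → 0
Block 9 (100): 1 one → 0

111111000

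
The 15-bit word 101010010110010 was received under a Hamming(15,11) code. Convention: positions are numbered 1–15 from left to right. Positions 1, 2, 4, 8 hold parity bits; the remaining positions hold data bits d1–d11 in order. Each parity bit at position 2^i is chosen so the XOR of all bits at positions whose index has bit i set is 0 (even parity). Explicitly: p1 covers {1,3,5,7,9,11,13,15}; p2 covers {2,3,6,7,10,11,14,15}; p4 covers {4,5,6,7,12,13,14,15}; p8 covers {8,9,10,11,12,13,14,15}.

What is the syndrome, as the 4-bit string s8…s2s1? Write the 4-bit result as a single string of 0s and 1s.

0000

s1 (pos 1,3,5,7,9,11,13,15): 1⊕1⊕1⊕0⊕0⊕1⊕0⊕0 = 0
s2 (pos 2,3,6,7,10,11,14,15): 0⊕1⊕0⊕0⊕1⊕1⊕1⊕0 = 0
s4 (pos 4,5,6,7,12,13,14,15): 0⊕1⊕0⊕0⊕0⊕0⊕1⊕0 = 0
s8 (pos 8,9,10,11,12,13,14,15): 1⊕0⊕1⊕1⊕0⊕0⊕1⊕0 = 0
Syndrome s8…s1 = 0000 → no error.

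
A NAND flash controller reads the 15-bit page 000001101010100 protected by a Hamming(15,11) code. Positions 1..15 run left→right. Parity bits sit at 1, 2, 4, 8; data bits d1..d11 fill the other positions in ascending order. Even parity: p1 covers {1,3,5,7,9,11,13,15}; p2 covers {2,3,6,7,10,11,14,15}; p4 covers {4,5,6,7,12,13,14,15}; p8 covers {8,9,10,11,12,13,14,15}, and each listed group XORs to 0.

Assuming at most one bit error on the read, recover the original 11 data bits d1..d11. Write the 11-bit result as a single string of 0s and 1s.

00111010110

s1 (pos 1,3,5,7,9,11,13,15): 0⊕0⊕0⊕1⊕1⊕1⊕1⊕0 = 0
s2 (pos 2,3,6,7,10,11,14,15): 0⊕0⊕1⊕1⊕0⊕1⊕0⊕0 = 1
s4 (pos 4,5,6,7,12,13,14,15): 0⊕0⊕1⊕1⊕0⊕1⊕0⊕0 = 1
s8 (pos 8,9,10,11,12,13,14,15): 0⊕1⊕0⊕1⊕0⊕1⊕0⊕0 = 1
Syndrome s8…s1 = 1110 → error at position 14.
Flip position 14: 000001101010100 → 000001101010110
Read data bits from positions 3,5,6,7,9,10,11,12,13,14,15: 00111010110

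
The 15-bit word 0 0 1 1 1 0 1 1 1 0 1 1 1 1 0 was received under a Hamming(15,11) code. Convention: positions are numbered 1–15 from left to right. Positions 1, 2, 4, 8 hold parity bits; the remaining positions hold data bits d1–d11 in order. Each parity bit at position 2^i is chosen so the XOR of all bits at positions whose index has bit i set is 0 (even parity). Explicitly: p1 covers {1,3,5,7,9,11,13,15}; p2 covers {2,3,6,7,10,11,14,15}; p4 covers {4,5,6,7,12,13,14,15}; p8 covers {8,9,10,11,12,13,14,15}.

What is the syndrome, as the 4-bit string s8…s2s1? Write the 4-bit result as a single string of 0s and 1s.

0000

s1 (pos 1,3,5,7,9,11,13,15): 0⊕1⊕1⊕1⊕1⊕1⊕1⊕0 = 0
s2 (pos 2,3,6,7,10,11,14,15): 0⊕1⊕0⊕1⊕0⊕1⊕1⊕0 = 0
s4 (pos 4,5,6,7,12,13,14,15): 1⊕1⊕0⊕1⊕1⊕1⊕1⊕0 = 0
s8 (pos 8,9,10,11,12,13,14,15): 1⊕1⊕0⊕1⊕1⊕1⊕1⊕0 = 0
Syndrome s8…s1 = 0000 → no error.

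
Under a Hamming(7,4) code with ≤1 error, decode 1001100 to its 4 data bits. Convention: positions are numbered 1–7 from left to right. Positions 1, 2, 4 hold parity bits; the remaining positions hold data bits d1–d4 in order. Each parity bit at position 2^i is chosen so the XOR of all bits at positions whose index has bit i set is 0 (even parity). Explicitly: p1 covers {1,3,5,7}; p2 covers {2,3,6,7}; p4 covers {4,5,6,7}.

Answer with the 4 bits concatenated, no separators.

0100

s1 (pos 1,3,5,7): 1⊕0⊕1⊕0 = 0
s2 (pos 2,3,6,7): 0⊕0⊕0⊕0 = 0
s4 (pos 4,5,6,7): 1⊕1⊕0⊕0 = 0
Syndrome s4…s1 = 000 → no error.
Read data bits from positions 3,5,6,7: 0100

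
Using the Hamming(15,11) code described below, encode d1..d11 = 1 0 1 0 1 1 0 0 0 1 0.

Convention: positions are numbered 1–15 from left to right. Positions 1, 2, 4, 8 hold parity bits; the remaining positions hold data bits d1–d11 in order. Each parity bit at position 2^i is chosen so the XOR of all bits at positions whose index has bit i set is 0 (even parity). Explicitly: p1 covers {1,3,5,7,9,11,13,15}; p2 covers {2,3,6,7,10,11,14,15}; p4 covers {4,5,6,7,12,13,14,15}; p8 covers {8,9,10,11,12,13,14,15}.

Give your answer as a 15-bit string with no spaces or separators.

Place data at non-parity positions: p1 p2 1 p4 0 1 0 p8 1 1 0 0 0 1 0
p1 (pos 1,3,5,7,9,11,13,15): XOR of data positions = 1⊕0⊕0⊕1⊕0⊕0⊕0 = 0
p2 (pos 2,3,6,7,10,11,14,15): XOR of data positions = 1⊕1⊕0⊕1⊕0⊕1⊕0 = 0
p4 (pos 4,5,6,7,12,13,14,15): XOR of data positions = 0⊕1⊕0⊕0⊕0⊕1⊕0 = 0
p8 (pos 8,9,10,11,12,13,14,15): XOR of data positions = 1⊕1⊕0⊕0⊕0⊕1⊕0 = 1
Codeword: 001001011100010

001001011100010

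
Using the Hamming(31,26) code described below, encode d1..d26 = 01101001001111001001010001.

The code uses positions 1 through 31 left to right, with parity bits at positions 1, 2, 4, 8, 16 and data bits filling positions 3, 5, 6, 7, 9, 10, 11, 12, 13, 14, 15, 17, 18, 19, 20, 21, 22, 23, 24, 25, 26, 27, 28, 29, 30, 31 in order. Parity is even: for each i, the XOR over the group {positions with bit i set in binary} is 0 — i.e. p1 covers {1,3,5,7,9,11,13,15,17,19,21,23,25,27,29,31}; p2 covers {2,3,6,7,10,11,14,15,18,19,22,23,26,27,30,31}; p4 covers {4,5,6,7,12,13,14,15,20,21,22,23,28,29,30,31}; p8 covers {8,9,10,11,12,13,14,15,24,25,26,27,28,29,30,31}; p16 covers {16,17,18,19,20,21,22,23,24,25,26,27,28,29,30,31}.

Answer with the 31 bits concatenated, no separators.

0100110010010011111001001010001

Place data at non-parity positions: p1 p2 0 p4 1 1 0 p8 1 0 0 1 0 0 1 p16 1 1 1 0 0 1 0 0 1 0 1 0 0 0 1
p1 (pos 1,3,5,7,9,11,13,15,17,19,21,23,25,27,29,31): XOR of data positions = 0⊕1⊕0⊕1⊕0⊕0⊕1⊕1⊕1⊕0⊕0⊕1⊕1⊕0⊕1 = 0
p2 (pos 2,3,6,7,10,11,14,15,18,19,22,23,26,27,30,31): XOR of data positions = 0⊕1⊕0⊕0⊕0⊕0⊕1⊕1⊕1⊕1⊕0⊕0⊕1⊕0⊕1 = 1
p4 (pos 4,5,6,7,12,13,14,15,20,21,22,23,28,29,30,31): XOR of data positions = 1⊕1⊕0⊕1⊕0⊕0⊕1⊕0⊕0⊕1⊕0⊕0⊕0⊕0⊕1 = 0
p8 (pos 8,9,10,11,12,13,14,15,24,25,26,27,28,29,30,31): XOR of data positions = 1⊕0⊕0⊕1⊕0⊕0⊕1⊕0⊕1⊕0⊕1⊕0⊕0⊕0⊕1 = 0
p16 (pos 16,17,18,19,20,21,22,23,24,25,26,27,28,29,30,31): XOR of data positions = 1⊕1⊕1⊕0⊕0⊕1⊕0⊕0⊕1⊕0⊕1⊕0⊕0⊕0⊕1 = 1
Codeword: 0100110010010011111001001010001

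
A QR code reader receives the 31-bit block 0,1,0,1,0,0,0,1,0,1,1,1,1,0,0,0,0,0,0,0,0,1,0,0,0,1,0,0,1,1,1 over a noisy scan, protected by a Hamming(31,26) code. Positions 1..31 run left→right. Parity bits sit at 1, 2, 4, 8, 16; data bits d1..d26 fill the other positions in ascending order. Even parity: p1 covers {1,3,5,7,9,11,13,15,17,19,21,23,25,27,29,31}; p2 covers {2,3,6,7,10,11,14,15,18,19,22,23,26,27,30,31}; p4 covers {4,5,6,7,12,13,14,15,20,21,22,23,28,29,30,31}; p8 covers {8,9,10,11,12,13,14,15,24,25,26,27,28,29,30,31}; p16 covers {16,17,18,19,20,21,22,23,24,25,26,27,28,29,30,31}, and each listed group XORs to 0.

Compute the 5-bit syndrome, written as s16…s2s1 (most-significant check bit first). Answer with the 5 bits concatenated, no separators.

s1 (pos 1,3,5,7,9,11,13,15,17,19,21,23,25,27,29,31): 0⊕0⊕0⊕0⊕0⊕1⊕1⊕0⊕0⊕0⊕0⊕0⊕0⊕0⊕1⊕1 = 0
s2 (pos 2,3,6,7,10,11,14,15,18,19,22,23,26,27,30,31): 1⊕0⊕0⊕0⊕1⊕1⊕0⊕0⊕0⊕0⊕1⊕0⊕1⊕0⊕1⊕1 = 1
s4 (pos 4,5,6,7,12,13,14,15,20,21,22,23,28,29,30,31): 1⊕0⊕0⊕0⊕1⊕1⊕0⊕0⊕0⊕0⊕1⊕0⊕0⊕1⊕1⊕1 = 1
s8 (pos 8,9,10,11,12,13,14,15,24,25,26,27,28,29,30,31): 1⊕0⊕1⊕1⊕1⊕1⊕0⊕0⊕0⊕0⊕1⊕0⊕0⊕1⊕1⊕1 = 1
s16 (pos 16,17,18,19,20,21,22,23,24,25,26,27,28,29,30,31): 0⊕0⊕0⊕0⊕0⊕0⊕1⊕0⊕0⊕0⊕1⊕0⊕0⊕1⊕1⊕1 = 1
Syndrome s16…s1 = 11110 → error at position 30.

11110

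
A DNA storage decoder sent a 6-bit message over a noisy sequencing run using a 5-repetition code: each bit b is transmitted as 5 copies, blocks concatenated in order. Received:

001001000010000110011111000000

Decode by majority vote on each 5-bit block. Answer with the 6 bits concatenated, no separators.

000110

Block 1 (00100): 1 one → 0
Block 2 (10000): 1 one → 0
Block 3 (10000): 1 one → 0
Block 4 (11001): 3 ones → 1
Block 5 (11110): 4 ones → 1
Block 6 (00000): 0 ones → 0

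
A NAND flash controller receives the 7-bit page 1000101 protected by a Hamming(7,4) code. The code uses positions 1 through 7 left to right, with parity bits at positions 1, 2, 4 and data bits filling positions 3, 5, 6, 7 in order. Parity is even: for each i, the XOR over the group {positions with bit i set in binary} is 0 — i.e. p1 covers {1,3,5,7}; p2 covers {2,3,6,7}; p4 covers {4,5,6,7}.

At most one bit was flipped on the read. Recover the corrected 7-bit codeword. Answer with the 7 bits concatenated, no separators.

1010101

s1 (pos 1,3,5,7): 1⊕0⊕1⊕1 = 1
s2 (pos 2,3,6,7): 0⊕0⊕0⊕1 = 1
s4 (pos 4,5,6,7): 0⊕1⊕0⊕1 = 0
Syndrome s4…s1 = 011 → error at position 3.
Flip position 3: 1000101 → 1010101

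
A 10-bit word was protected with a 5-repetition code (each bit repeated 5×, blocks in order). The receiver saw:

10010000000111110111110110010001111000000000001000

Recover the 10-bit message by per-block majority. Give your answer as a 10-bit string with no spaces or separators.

0011101000

Block 1 (10010): 2 ones → 0
Block 2 (00000): 0 ones → 0
Block 3 (01111): 4 ones → 1
Block 4 (10111): 4 ones → 1
Block 5 (11011): 4 ones → 1
Block 6 (00100): 1 one → 0
Block 7 (01111): 4 ones → 1
Block 8 (00000): 0 ones → 0
Block 9 (00000): 0 ones → 0
Block 10 (01000): 1 one → 0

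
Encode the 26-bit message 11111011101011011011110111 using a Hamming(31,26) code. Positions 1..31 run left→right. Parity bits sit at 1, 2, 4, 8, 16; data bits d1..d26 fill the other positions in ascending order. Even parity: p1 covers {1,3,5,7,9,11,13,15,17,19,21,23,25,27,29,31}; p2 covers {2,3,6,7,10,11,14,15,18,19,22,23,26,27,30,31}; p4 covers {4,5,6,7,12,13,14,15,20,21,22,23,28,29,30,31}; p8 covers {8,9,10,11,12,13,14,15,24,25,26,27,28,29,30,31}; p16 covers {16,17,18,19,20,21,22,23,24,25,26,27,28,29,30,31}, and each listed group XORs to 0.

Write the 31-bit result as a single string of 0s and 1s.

1011111010111011011011011110111

Place data at non-parity positions: p1 p2 1 p4 1 1 1 p8 1 0 1 1 1 0 1 p16 0 1 1 0 1 1 0 1 1 1 1 0 1 1 1
p1 (pos 1,3,5,7,9,11,13,15,17,19,21,23,25,27,29,31): XOR of data positions = 1⊕1⊕1⊕1⊕1⊕1⊕1⊕0⊕1⊕1⊕0⊕1⊕1⊕1⊕1 = 1
p2 (pos 2,3,6,7,10,11,14,15,18,19,22,23,26,27,30,31): XOR of data positions = 1⊕1⊕1⊕0⊕1⊕0⊕1⊕1⊕1⊕1⊕0⊕1⊕1⊕1⊕1 = 0
p4 (pos 4,5,6,7,12,13,14,15,20,21,22,23,28,29,30,31): XOR of data positions = 1⊕1⊕1⊕1⊕1⊕0⊕1⊕0⊕1⊕1⊕0⊕0⊕1⊕1⊕1 = 1
p8 (pos 8,9,10,11,12,13,14,15,24,25,26,27,28,29,30,31): XOR of data positions = 1⊕0⊕1⊕1⊕1⊕0⊕1⊕1⊕1⊕1⊕1⊕0⊕1⊕1⊕1 = 0
p16 (pos 16,17,18,19,20,21,22,23,24,25,26,27,28,29,30,31): XOR of data positions = 0⊕1⊕1⊕0⊕1⊕1⊕0⊕1⊕1⊕1⊕1⊕0⊕1⊕1⊕1 = 1
Codeword: 1011111010111011011011011110111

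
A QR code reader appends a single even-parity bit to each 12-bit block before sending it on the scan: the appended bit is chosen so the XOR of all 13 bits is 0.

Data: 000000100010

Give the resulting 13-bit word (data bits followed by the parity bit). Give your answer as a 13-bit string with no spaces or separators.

0000001000100

XOR of the 12 data bits: 0⊕0⊕0⊕0⊕0⊕0⊕1⊕0⊕0⊕0⊕1⊕0 = 0
Parity bit = 0 (so all 13 bits XOR to 0).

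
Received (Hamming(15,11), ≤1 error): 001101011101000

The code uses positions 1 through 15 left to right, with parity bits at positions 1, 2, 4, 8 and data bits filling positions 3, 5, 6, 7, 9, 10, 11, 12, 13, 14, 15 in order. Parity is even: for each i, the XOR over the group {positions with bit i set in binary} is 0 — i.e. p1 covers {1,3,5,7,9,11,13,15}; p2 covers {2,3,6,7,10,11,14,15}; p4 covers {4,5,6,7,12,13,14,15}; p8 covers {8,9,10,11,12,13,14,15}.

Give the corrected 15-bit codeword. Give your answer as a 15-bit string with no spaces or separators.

s1 (pos 1,3,5,7,9,11,13,15): 0⊕1⊕0⊕0⊕1⊕0⊕0⊕0 = 0
s2 (pos 2,3,6,7,10,11,14,15): 0⊕1⊕1⊕0⊕1⊕0⊕0⊕0 = 1
s4 (pos 4,5,6,7,12,13,14,15): 1⊕0⊕1⊕0⊕1⊕0⊕0⊕0 = 1
s8 (pos 8,9,10,11,12,13,14,15): 1⊕1⊕1⊕0⊕1⊕0⊕0⊕0 = 0
Syndrome s8…s1 = 0110 → error at position 6.
Flip position 6: 001101011101000 → 001100011101000

001100011101000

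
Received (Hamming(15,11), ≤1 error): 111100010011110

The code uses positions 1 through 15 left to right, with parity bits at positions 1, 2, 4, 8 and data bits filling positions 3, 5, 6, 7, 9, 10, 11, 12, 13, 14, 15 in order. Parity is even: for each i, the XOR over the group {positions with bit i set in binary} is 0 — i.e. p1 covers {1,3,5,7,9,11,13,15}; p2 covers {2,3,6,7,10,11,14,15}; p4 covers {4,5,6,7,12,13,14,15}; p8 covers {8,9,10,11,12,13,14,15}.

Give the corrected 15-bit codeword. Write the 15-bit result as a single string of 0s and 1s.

111100000011110

s1 (pos 1,3,5,7,9,11,13,15): 1⊕1⊕0⊕0⊕0⊕1⊕1⊕0 = 0
s2 (pos 2,3,6,7,10,11,14,15): 1⊕1⊕0⊕0⊕0⊕1⊕1⊕0 = 0
s4 (pos 4,5,6,7,12,13,14,15): 1⊕0⊕0⊕0⊕1⊕1⊕1⊕0 = 0
s8 (pos 8,9,10,11,12,13,14,15): 1⊕0⊕0⊕1⊕1⊕1⊕1⊕0 = 1
Syndrome s8…s1 = 1000 → error at position 8.
Flip position 8: 111100010011110 → 111100000011110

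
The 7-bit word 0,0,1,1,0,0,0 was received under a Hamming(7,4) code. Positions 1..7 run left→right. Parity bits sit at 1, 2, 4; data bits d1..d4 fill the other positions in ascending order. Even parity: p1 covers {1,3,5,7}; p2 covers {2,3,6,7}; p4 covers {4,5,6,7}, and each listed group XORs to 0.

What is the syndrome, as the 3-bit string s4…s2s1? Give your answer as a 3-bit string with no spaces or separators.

111

s1 (pos 1,3,5,7): 0⊕1⊕0⊕0 = 1
s2 (pos 2,3,6,7): 0⊕1⊕0⊕0 = 1
s4 (pos 4,5,6,7): 1⊕0⊕0⊕0 = 1
Syndrome s4…s1 = 111 → error at position 7.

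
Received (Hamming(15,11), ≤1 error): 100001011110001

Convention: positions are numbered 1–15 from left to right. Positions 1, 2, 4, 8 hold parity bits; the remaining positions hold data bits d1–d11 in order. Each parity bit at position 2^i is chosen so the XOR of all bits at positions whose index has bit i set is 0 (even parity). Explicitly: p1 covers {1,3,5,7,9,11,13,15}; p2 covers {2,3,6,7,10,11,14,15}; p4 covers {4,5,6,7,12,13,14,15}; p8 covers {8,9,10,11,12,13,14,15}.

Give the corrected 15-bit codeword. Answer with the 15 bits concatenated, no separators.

100001001110001

s1 (pos 1,3,5,7,9,11,13,15): 1⊕0⊕0⊕0⊕1⊕1⊕0⊕1 = 0
s2 (pos 2,3,6,7,10,11,14,15): 0⊕0⊕1⊕0⊕1⊕1⊕0⊕1 = 0
s4 (pos 4,5,6,7,12,13,14,15): 0⊕0⊕1⊕0⊕0⊕0⊕0⊕1 = 0
s8 (pos 8,9,10,11,12,13,14,15): 1⊕1⊕1⊕1⊕0⊕0⊕0⊕1 = 1
Syndrome s8…s1 = 1000 → error at position 8.
Flip position 8: 100001011110001 → 100001001110001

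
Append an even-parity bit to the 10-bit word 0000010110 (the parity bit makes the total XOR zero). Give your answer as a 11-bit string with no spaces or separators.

XOR of the 10 data bits: 0⊕0⊕0⊕0⊕0⊕1⊕0⊕1⊕1⊕0 = 1
Parity bit = 1 (so all 11 bits XOR to 0).

00000101101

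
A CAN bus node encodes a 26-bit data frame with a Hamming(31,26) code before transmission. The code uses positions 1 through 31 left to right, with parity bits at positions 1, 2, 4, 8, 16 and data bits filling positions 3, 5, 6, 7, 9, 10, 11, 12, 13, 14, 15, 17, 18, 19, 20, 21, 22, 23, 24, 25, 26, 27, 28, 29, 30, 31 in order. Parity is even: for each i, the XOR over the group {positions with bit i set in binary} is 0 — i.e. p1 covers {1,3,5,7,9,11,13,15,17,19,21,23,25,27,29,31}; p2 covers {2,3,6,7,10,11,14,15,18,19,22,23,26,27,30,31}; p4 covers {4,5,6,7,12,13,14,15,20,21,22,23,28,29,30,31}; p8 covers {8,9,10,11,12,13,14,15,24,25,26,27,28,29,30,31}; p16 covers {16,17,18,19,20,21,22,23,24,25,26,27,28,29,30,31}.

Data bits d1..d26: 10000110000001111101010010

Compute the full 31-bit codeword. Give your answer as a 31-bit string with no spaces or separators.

1011000101100000001111101010010

Place data at non-parity positions: p1 p2 1 p4 0 0 0 p8 0 1 1 0 0 0 0 p16 0 0 1 1 1 1 1 0 1 0 1 0 0 1 0
p1 (pos 1,3,5,7,9,11,13,15,17,19,21,23,25,27,29,31): XOR of data positions = 1⊕0⊕0⊕0⊕1⊕0⊕0⊕0⊕1⊕1⊕1⊕1⊕1⊕0⊕0 = 1
p2 (pos 2,3,6,7,10,11,14,15,18,19,22,23,26,27,30,31): XOR of data positions = 1⊕0⊕0⊕1⊕1⊕0⊕0⊕0⊕1⊕1⊕1⊕0⊕1⊕1⊕0 = 0
p4 (pos 4,5,6,7,12,13,14,15,20,21,22,23,28,29,30,31): XOR of data positions = 0⊕0⊕0⊕0⊕0⊕0⊕0⊕1⊕1⊕1⊕1⊕0⊕0⊕1⊕0 = 1
p8 (pos 8,9,10,11,12,13,14,15,24,25,26,27,28,29,30,31): XOR of data positions = 0⊕1⊕1⊕0⊕0⊕0⊕0⊕0⊕1⊕0⊕1⊕0⊕0⊕1⊕0 = 1
p16 (pos 16,17,18,19,20,21,22,23,24,25,26,27,28,29,30,31): XOR of data positions = 0⊕0⊕1⊕1⊕1⊕1⊕1⊕0⊕1⊕0⊕1⊕0⊕0⊕1⊕0 = 0
Codeword: 1011000101100000001111101010010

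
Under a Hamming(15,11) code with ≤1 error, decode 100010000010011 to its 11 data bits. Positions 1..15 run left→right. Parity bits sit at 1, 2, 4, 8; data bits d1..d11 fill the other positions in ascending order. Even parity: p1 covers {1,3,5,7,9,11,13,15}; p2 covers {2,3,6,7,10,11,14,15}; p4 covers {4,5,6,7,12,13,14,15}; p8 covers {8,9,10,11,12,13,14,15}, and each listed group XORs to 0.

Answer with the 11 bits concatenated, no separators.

s1 (pos 1,3,5,7,9,11,13,15): 1⊕0⊕1⊕0⊕0⊕1⊕0⊕1 = 0
s2 (pos 2,3,6,7,10,11,14,15): 0⊕0⊕0⊕0⊕0⊕1⊕1⊕1 = 1
s4 (pos 4,5,6,7,12,13,14,15): 0⊕1⊕0⊕0⊕0⊕0⊕1⊕1 = 1
s8 (pos 8,9,10,11,12,13,14,15): 0⊕0⊕0⊕1⊕0⊕0⊕1⊕1 = 1
Syndrome s8…s1 = 1110 → error at position 14.
Flip position 14: 100010000010011 → 100010000010001
Read data bits from positions 3,5,6,7,9,10,11,12,13,14,15: 01000010001

01000010001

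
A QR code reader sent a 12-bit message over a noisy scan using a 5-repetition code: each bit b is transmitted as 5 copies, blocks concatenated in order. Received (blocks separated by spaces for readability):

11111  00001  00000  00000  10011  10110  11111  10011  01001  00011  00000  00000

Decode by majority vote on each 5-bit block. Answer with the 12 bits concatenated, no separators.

Block 1 (11111): 5 ones → 1
Block 2 (00001): 1 one → 0
Block 3 (00000): 0 ones → 0
Block 4 (00000): 0 ones → 0
Block 5 (10011): 3 ones → 1
Block 6 (10110): 3 ones → 1
Block 7 (11111): 5 ones → 1
Block 8 (10011): 3 ones → 1
Block 9 (01001): 2 ones → 0
Block 10 (00011): 2 ones → 0
Block 11 (00000): 0 ones → 0
Block 12 (00000): 0 ones → 0

100011110000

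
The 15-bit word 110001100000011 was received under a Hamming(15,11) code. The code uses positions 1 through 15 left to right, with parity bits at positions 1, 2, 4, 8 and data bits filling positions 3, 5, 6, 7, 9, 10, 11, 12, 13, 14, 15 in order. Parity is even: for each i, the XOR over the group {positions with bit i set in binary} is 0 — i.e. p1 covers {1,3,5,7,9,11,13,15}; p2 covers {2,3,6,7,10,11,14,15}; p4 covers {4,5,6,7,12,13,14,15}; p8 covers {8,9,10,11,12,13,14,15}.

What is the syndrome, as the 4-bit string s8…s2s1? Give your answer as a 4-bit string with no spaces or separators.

s1 (pos 1,3,5,7,9,11,13,15): 1⊕0⊕0⊕1⊕0⊕0⊕0⊕1 = 1
s2 (pos 2,3,6,7,10,11,14,15): 1⊕0⊕1⊕1⊕0⊕0⊕1⊕1 = 1
s4 (pos 4,5,6,7,12,13,14,15): 0⊕0⊕1⊕1⊕0⊕0⊕1⊕1 = 0
s8 (pos 8,9,10,11,12,13,14,15): 0⊕0⊕0⊕0⊕0⊕0⊕1⊕1 = 0
Syndrome s8…s1 = 0011 → error at position 3.

0011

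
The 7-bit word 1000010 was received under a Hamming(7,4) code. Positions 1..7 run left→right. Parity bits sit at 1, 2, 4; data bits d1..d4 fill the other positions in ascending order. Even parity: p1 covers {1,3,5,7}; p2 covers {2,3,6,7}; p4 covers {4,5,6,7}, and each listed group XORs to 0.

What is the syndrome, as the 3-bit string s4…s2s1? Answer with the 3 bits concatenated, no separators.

111

s1 (pos 1,3,5,7): 1⊕0⊕0⊕0 = 1
s2 (pos 2,3,6,7): 0⊕0⊕1⊕0 = 1
s4 (pos 4,5,6,7): 0⊕0⊕1⊕0 = 1
Syndrome s4…s1 = 111 → error at position 7.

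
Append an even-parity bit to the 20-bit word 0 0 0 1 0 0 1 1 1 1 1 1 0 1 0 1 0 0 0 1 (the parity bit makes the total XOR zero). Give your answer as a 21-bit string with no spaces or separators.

XOR of the 20 data bits: 0⊕0⊕0⊕1⊕0⊕0⊕1⊕1⊕1⊕1⊕1⊕1⊕0⊕1⊕0⊕1⊕0⊕0⊕0⊕1 = 0
Parity bit = 0 (so all 21 bits XOR to 0).

000100111111010100010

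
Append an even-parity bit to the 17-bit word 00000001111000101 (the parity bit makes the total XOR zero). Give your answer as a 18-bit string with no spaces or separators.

000000011110001010

XOR of the 17 data bits: 0⊕0⊕0⊕0⊕0⊕0⊕0⊕1⊕1⊕1⊕1⊕0⊕0⊕0⊕1⊕0⊕1 = 0
Parity bit = 0 (so all 18 bits XOR to 0).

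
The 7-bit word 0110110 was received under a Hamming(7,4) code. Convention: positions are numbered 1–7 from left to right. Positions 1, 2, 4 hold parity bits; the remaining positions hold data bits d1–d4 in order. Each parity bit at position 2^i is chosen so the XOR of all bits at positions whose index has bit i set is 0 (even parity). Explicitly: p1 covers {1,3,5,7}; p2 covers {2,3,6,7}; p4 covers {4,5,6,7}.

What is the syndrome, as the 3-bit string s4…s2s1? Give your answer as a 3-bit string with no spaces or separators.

010

s1 (pos 1,3,5,7): 0⊕1⊕1⊕0 = 0
s2 (pos 2,3,6,7): 1⊕1⊕1⊕0 = 1
s4 (pos 4,5,6,7): 0⊕1⊕1⊕0 = 0
Syndrome s4…s1 = 010 → error at position 2.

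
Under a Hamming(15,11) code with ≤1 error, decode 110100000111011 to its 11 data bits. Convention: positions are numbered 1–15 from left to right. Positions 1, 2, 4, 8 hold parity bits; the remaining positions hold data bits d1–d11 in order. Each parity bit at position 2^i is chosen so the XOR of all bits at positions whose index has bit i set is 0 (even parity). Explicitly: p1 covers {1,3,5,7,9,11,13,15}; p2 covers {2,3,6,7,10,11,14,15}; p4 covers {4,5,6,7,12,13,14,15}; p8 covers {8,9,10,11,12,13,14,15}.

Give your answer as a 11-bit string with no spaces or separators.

00000101011

s1 (pos 1,3,5,7,9,11,13,15): 1⊕0⊕0⊕0⊕0⊕1⊕0⊕1 = 1
s2 (pos 2,3,6,7,10,11,14,15): 1⊕0⊕0⊕0⊕1⊕1⊕1⊕1 = 1
s4 (pos 4,5,6,7,12,13,14,15): 1⊕0⊕0⊕0⊕1⊕0⊕1⊕1 = 0
s8 (pos 8,9,10,11,12,13,14,15): 0⊕0⊕1⊕1⊕1⊕0⊕1⊕1 = 1
Syndrome s8…s1 = 1011 → error at position 11.
Flip position 11: 110100000111011 → 110100000101011
Read data bits from positions 3,5,6,7,9,10,11,12,13,14,15: 00000101011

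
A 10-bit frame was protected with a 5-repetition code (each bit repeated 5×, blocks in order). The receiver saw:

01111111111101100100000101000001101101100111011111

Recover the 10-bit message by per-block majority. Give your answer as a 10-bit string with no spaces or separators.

1110001111

Block 1 (01111): 4 ones → 1
Block 2 (11111): 5 ones → 1
Block 3 (11011): 4 ones → 1
Block 4 (00100): 1 one → 0
Block 5 (00010): 1 one → 0
Block 6 (10000): 1 one → 0
Block 7 (01101): 3 ones → 1
Block 8 (10110): 3 ones → 1
Block 9 (01110): 3 ones → 1
Block 10 (11111): 5 ones → 1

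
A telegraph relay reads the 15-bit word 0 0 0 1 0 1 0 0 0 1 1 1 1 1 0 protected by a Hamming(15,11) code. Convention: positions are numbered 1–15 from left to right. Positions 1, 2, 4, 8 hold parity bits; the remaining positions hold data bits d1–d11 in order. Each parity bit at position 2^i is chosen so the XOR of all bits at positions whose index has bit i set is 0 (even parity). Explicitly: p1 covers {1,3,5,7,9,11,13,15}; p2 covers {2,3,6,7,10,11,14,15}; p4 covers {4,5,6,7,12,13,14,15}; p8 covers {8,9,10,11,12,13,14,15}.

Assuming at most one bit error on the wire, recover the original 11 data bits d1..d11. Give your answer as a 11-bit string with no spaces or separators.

00100110110

s1 (pos 1,3,5,7,9,11,13,15): 0⊕0⊕0⊕0⊕0⊕1⊕1⊕0 = 0
s2 (pos 2,3,6,7,10,11,14,15): 0⊕0⊕1⊕0⊕1⊕1⊕1⊕0 = 0
s4 (pos 4,5,6,7,12,13,14,15): 1⊕0⊕1⊕0⊕1⊕1⊕1⊕0 = 1
s8 (pos 8,9,10,11,12,13,14,15): 0⊕0⊕1⊕1⊕1⊕1⊕1⊕0 = 1
Syndrome s8…s1 = 1100 → error at position 12.
Flip position 12: 000101000111110 → 000101000110110
Read data bits from positions 3,5,6,7,9,10,11,12,13,14,15: 00100110110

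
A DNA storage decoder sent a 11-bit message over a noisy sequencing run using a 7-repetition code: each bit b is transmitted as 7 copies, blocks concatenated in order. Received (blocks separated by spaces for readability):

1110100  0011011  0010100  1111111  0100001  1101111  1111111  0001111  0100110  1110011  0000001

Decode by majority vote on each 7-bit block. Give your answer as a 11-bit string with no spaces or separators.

Block 1 (1110100): 4 ones → 1
Block 2 (0011011): 4 ones → 1
Block 3 (0010100): 2 ones → 0
Block 4 (1111111): 7 ones → 1
Block 5 (0100001): 2 ones → 0
Block 6 (1101111): 6 ones → 1
Block 7 (1111111): 7 ones → 1
Block 8 (0001111): 4 ones → 1
Block 9 (0100110): 3 ones → 0
Block 10 (1110011): 5 ones → 1
Block 11 (0000001): 1 one → 0

11010111010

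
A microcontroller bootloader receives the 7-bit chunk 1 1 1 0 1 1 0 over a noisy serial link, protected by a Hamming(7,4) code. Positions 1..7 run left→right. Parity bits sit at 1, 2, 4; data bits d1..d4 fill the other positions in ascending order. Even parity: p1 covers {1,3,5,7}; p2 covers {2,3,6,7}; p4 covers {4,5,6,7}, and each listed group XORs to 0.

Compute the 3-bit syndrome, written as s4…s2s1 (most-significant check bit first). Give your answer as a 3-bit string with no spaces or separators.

s1 (pos 1,3,5,7): 1⊕1⊕1⊕0 = 1
s2 (pos 2,3,6,7): 1⊕1⊕1⊕0 = 1
s4 (pos 4,5,6,7): 0⊕1⊕1⊕0 = 0
Syndrome s4…s1 = 011 → error at position 3.

011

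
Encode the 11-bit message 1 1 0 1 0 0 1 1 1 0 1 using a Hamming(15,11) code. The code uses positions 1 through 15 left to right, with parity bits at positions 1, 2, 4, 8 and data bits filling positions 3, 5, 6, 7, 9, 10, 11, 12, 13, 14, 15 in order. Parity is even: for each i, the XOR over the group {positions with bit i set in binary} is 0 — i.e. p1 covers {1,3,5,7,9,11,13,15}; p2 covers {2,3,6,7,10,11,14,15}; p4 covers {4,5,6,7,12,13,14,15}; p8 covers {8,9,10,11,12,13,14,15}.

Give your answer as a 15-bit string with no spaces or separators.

001110100011101

Place data at non-parity positions: p1 p2 1 p4 1 0 1 p8 0 0 1 1 1 0 1
p1 (pos 1,3,5,7,9,11,13,15): XOR of data positions = 1⊕1⊕1⊕0⊕1⊕1⊕1 = 0
p2 (pos 2,3,6,7,10,11,14,15): XOR of data positions = 1⊕0⊕1⊕0⊕1⊕0⊕1 = 0
p4 (pos 4,5,6,7,12,13,14,15): XOR of data positions = 1⊕0⊕1⊕1⊕1⊕0⊕1 = 1
p8 (pos 8,9,10,11,12,13,14,15): XOR of data positions = 0⊕0⊕1⊕1⊕1⊕0⊕1 = 0
Codeword: 001110100011101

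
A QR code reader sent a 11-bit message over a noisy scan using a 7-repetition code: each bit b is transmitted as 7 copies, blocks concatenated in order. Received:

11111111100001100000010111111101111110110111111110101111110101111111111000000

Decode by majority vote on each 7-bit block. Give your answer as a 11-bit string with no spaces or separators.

Block 1 (1111111): 7 ones → 1
Block 2 (1100001): 3 ones → 0
Block 3 (1000000): 1 one → 0
Block 4 (1011111): 6 ones → 1
Block 5 (1101111): 6 ones → 1
Block 6 (1101101): 5 ones → 1
Block 7 (1111111): 7 ones → 1
Block 8 (0101111): 5 ones → 1
Block 9 (1101011): 5 ones → 1
Block 10 (1111111): 7 ones → 1
Block 11 (1000000): 1 one → 0

10011111110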